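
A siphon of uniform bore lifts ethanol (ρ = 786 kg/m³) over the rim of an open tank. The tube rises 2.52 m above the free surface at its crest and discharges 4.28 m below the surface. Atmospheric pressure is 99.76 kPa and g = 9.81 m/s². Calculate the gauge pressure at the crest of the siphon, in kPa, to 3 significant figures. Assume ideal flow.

P_gauge = -52.4 kPa

From the surface to the outlet (both open to atmosphere, surface at rest): v = √(2g·h_out) = √(2·9.81·4.28) = 9.16 m/s.
The bore is uniform, so the speed at the crest is the same v. Bernoulli surface→crest: P_atm = P_top + ½ρv² + ρg·h_top.
P_top = 99760 − ½·786·9.16² − 786·9.81·2.52 = 47300 Pa. So P_gauge = P_top − P_atm = -52400 Pa.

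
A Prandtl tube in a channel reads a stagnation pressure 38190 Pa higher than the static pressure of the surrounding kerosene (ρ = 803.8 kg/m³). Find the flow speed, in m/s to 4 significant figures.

v ≈ 9.748 m/s

Bernoulli between the free stream and the stagnation point: ½ρv² = P_stag − P_static.
v = √(2ΔP/ρ) = √(2·38190/803.8) = 9.748 m/s.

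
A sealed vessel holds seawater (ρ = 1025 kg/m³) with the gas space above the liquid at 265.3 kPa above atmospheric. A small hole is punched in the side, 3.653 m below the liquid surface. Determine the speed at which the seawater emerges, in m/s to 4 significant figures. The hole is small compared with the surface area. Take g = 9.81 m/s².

Take point 1 at the surface (v₁ ≈ 0) and point 2 at the hole (at atmospheric pressure). Bernoulli: P₁ + ρg h = P_atm + ½ρv₂².
With P₁ − P_atm = 265300 Pa, v₂ = √(2gh + 2ΔP/ρ) = √(2·9.81·3.653 + 2·265300/1025) = 24.28 m/s.

24.28 m/s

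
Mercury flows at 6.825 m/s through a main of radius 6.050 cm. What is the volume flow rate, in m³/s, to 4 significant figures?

Q ≈ 0.07848 m³/s

Q = A·v = 0.01150 m² × 6.825 m/s = 0.07848 m³/s.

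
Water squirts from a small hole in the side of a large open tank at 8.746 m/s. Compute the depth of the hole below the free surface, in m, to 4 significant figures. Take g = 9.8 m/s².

Torricelli: v = √(2gh), so h = v²/(2g).
h = 8.746²/(2·9.8) = 76.49/19.60 = 3.903 m.

h ≈ 3.903 m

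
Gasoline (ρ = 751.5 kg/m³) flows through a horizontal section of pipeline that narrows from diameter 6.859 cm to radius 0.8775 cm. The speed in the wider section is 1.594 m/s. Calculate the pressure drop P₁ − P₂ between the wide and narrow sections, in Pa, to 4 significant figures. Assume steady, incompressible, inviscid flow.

By continuity, v₂ = v₁·A₁/A₂ = 1.594·(36.95/2.419) = 24.35 m/s.
With no height change, Bernoulli's equation is P₁ + ½ρv₁² = P₂ + ½ρv₂².
P₁ − P₂ = ½·751.5·(24.35² − 1.594²) = ½·751.5·590.3 = 221800 Pa.

ΔP ≈ 221800 Pa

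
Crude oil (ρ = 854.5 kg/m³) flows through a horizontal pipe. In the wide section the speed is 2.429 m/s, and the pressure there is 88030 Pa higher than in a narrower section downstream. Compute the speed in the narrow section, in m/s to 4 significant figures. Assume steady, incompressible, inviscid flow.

v₂ ≈ 14.56 m/s

Horizontal Bernoulli: P₁ + ½ρv₁² = P₂ + ½ρv₂², so v₂² = v₁² + 2(P₁ − P₂)/ρ.
v₂ = √(2.429² + 2·88030/854.5) = √(5.900 + 206.0) = 14.56 m/s.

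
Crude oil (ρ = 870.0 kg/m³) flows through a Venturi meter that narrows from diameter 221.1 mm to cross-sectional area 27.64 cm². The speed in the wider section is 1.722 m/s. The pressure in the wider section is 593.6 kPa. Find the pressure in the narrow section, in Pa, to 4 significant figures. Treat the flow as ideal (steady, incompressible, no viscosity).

P₂ ≈ 346000 Pa

The volume flow rate is constant, so v₂ = (A₁/A₂)v₁ = (383.9/27.64)·1.722 = 23.92 m/s.
Along the horizontal streamline, P + ½ρv² is constant.
P₂ = P₁ − ½ρ(v₂² − v₁²) = 593600 − ½·870.0·(23.92² − 1.722²) = 593600 − 247600 = 346000 Pa.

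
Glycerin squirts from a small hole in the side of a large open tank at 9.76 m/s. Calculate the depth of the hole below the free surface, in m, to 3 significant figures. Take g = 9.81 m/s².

h ≈ 4.86 m

Torricelli: v = √(2gh), so h = v²/(2g).
h = 9.76²/(2·9.81) = 95.3/19.62 = 4.86 m.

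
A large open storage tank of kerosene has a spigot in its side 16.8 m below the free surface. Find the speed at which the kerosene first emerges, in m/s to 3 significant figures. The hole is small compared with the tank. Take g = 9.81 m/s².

v ≈ 18.2 m/s

Torricelli's result v = √(2gh) gives v = √(2·9.81·16.8) = 18.2 m/s.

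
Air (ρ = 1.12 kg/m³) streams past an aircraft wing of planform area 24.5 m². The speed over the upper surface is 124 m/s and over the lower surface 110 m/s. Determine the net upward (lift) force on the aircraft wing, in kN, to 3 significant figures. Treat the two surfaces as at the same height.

From P + ½ρv² = const at equal height, P_low − P_up = ½ρ(v_up² − v_low²).
ΔP = ½·1.12·(124² − 110²) = 1830 Pa.
Lift = ΔP · A = 1830 × 24.5 = 44900 N.

F ≈ 44.9 kN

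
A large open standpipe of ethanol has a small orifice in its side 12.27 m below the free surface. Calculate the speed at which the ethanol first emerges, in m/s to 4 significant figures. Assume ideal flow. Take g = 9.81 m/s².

15.52 m/s

The surface is effectively still and both ends are open, so ½v² = gh and v = √(2·9.81·12.27) = 15.52 m/s.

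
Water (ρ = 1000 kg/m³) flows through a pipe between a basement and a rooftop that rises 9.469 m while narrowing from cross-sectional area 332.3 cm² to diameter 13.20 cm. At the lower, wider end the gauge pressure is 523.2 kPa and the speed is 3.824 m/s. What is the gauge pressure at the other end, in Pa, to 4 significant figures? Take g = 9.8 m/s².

By continuity, v₂ = v₁·A₁/A₂ = 3.824·(332.3/136.8) = 9.286 m/s.
Energy conservation along the streamline gives P₂ = P₁ − ½ρ(v₂² − v₁²) − ρg(h₂ − h₁).
P₂ = 523200 + ½·1000·(3.824² − 9.286²) − 1000·9.8·(+9.469) = 523200 + (-35800) − (92800) = 394600 Pa.

P₂ ≈ 394600 Pa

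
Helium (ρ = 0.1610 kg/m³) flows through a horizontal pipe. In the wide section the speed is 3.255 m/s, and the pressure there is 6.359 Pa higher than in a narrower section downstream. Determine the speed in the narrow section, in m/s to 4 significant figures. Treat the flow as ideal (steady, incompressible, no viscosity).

With h₁ = h₂, rearranging Bernoulli gives v₂ = √(v₁² + 2ΔP/ρ).
v₂ = √(3.255² + 2·6.359/0.1610) = √(10.60 + 78.99) = 9.465 m/s.

v₂ = 9.465 m/s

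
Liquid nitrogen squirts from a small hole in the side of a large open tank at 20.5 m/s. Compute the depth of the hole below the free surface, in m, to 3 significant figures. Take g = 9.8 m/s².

21.4 m

Torricelli: v = √(2gh), so h = v²/(2g).
h = 20.5²/(2·9.8) = 420/19.60 = 21.4 m.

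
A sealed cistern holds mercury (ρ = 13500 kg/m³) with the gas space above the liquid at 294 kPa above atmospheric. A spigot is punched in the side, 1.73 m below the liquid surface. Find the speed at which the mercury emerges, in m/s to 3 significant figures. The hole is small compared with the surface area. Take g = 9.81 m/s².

Take point 1 at the surface (v₁ ≈ 0) and point 2 at the hole (at atmospheric pressure). Bernoulli: P₁ + ρg h = P_atm + ½ρv₂².
With P₁ − P_atm = 294000 Pa, v₂ = √(2gh + 2ΔP/ρ) = √(2·9.81·1.73 + 2·294000/13500) = 8.80 m/s.

v = 8.80 m/s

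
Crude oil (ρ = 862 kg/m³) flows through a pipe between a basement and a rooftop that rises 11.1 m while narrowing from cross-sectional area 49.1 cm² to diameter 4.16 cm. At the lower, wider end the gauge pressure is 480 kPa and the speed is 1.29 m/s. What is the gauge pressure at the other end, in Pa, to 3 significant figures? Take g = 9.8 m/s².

By continuity, v₂ = v₁·A₁/A₂ = 1.29·(49.1/13.6) = 4.66 m/s.
Bernoulli: P₁ + ½ρv₁² + ρg h₁ = P₂ + ½ρv₂² + ρg h₂, so P₂ = P₁ + ½ρ(v₁² − v₂²) − ρg(h₂ − h₁).
P₂ = 480000 + ½·862·(1.29² − 4.66²) − 862·9.8·(+11.1) = 480000 + (-8640) − (93800) = 378000 Pa.

P₂ ≈ 378000 Pa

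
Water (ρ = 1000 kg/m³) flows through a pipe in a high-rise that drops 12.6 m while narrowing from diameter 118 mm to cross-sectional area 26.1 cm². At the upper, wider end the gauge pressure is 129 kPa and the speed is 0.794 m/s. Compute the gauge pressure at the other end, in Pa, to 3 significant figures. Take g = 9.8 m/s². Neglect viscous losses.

247000 Pa

The volume flow rate is constant, so v₂ = (A₁/A₂)v₁ = (109/26.1)·0.794 = 3.33 m/s.
Energy conservation along the streamline gives P₂ = P₁ − ½ρ(v₂² − v₁²) − ρg(h₂ − h₁).
P₂ = 129000 + ½·1000·(0.794² − 3.33²) − 1000·9.8·(−12.6) = 129000 + (-5220) − (-123000) = 247000 Pa.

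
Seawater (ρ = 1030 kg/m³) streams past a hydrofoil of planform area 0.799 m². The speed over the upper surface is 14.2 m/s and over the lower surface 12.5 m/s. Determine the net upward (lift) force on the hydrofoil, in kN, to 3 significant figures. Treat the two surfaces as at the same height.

18.7 kN

The faster flow above has the lower pressure; Bernoulli (same height) gives ΔP = ½ρ(v_up² − v_low²).
ΔP = ½·1030·(14.2² − 12.5²) = 23400 Pa.
Lift = ΔP · A = 23400 × 0.799 = 18700 N.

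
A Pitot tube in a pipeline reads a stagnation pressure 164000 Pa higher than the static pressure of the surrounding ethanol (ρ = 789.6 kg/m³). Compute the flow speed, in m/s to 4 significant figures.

The dynamic pressure equals the rise in static pressure at the stagnation point: ΔP = ½ρv².
v = √(2ΔP/ρ) = √(2·164000/789.6) = 20.38 m/s.

20.38 m/s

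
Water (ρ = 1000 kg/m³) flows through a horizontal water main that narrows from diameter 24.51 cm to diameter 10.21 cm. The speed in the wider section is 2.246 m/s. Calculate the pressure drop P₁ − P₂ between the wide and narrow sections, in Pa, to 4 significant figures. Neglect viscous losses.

The volume flow rate is constant, so v₂ = (A₁/A₂)v₁ = (471.8/81.87)·2.246 = 12.94 m/s.
Bernoulli (h₁ = h₂): P₁ − P₂ = ½ρ(v₂² − v₁²).
P₁ − P₂ = ½·1000·(12.94² − 2.246²) = ½·1000·162.5 = 81240 Pa.

81240 Pa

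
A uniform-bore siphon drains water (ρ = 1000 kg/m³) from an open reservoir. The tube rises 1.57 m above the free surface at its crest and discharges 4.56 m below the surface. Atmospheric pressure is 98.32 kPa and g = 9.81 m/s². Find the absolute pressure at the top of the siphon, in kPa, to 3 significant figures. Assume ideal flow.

P_top ≈ 38.2 kPa

Bernoulli surface→outlet gives ½v² = g·h_out, so v = √(2·9.81·4.56) = 9.46 m/s.
Continuity keeps v the same throughout the tube; from surface to crest, P_atm + 0 = P_top + ½ρv² + ρg·h_top.
P_top = 98320 − ½·1000·9.46² − 1000·9.81·1.57 = 38200 Pa.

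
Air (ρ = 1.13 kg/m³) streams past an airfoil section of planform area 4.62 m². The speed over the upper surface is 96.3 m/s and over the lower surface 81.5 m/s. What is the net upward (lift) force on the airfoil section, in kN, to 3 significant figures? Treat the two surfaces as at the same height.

From P + ½ρv² = const at equal height, P_low − P_up = ½ρ(v_up² − v_low²).
ΔP = ½·1.13·(96.3² − 81.5²) = 1490 Pa.
Lift = ΔP · A = 1490 × 4.62 = 6870 N.

F ≈ 6.87 kN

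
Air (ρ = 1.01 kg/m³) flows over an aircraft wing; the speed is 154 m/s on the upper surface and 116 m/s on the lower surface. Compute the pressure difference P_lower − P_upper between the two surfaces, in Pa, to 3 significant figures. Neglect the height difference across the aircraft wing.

ΔP ≈ 5180 Pa

Bernoulli (same height): P_lower − P_upper = ½ρ(v_upper² − v_lower²).
ΔP = ½·1.01·(154² − 116²) = 5180 Pa.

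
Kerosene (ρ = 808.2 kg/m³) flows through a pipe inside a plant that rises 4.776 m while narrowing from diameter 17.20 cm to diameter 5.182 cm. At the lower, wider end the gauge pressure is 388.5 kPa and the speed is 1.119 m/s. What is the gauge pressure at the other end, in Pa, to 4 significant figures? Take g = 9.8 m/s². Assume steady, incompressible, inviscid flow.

P₂ = 289800 Pa

By continuity, v₂ = v₁·A₁/A₂ = 1.119·(232.4/21.09) = 12.33 m/s.
Bernoulli: P₁ + ½ρv₁² + ρg h₁ = P₂ + ½ρv₂² + ρg h₂, so P₂ = P₁ + ½ρ(v₁² − v₂²) − ρg(h₂ − h₁).
P₂ = 388500 + ½·808.2·(1.119² − 12.33²) − 808.2·9.8·(+4.776) = 388500 + (-60910) − (37830) = 289800 Pa.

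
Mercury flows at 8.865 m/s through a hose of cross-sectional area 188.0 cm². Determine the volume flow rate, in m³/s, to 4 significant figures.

Q = A·v = 0.01880 m² × 8.865 m/s = 0.1667 m³/s.

Q ≈ 0.1667 m³/s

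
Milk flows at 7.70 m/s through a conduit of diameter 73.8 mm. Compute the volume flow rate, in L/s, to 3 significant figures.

32.9 L/s

Q = A·v = 0.00428 m² × 7.70 m/s = 0.0329 m³/s.
Converting: 0.0329 m³/s × 1000 = 32.9 L/s.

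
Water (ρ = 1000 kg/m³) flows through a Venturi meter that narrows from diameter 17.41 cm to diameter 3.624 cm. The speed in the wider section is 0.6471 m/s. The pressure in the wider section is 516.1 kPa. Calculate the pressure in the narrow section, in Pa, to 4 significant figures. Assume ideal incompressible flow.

Mass conservation (A₁v₁ = A₂v₂) gives v₂ = 0.6471 × 238.1/10.31 = 14.93 m/s.
Bernoulli (h₁ = h₂): P₁ − P₂ = ½ρ(v₂² − v₁²).
P₂ = P₁ − ½ρ(v₂² − v₁²) = 516100 − ½·1000·(14.93² − 0.6471²) = 516100 − 111300 = 404800 Pa.

P₂ = 404800 Pa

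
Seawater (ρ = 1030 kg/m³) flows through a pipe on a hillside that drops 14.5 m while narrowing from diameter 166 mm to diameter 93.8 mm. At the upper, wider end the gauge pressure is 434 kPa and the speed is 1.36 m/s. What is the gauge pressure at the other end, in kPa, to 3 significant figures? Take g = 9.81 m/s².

By continuity, v₂ = v₁·A₁/A₂ = 1.36·(216/69.1) = 4.26 m/s.
Energy conservation along the streamline gives P₂ = P₁ − ½ρ(v₂² − v₁²) − ρg(h₂ − h₁).
P₂ = 434000 + ½·1030·(1.36² − 4.26²) − 1030·9.81·(−14.5) = 434000 + (-8390) − (-147000) = 572000 Pa.

P₂ = 572 kPa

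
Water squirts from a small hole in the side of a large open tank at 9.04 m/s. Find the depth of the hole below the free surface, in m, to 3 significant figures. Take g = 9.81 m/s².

Torricelli: v = √(2gh), so h = v²/(2g).
h = 9.04²/(2·9.81) = 81.7/19.62 = 4.17 m.

4.17 m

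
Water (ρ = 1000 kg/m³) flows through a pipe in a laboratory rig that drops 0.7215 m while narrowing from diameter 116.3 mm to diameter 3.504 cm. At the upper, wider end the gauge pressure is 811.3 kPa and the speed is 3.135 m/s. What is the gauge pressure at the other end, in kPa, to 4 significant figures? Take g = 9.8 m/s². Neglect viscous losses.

226.9 kPa

Mass conservation (A₁v₁ = A₂v₂) gives v₂ = 3.135 × 106.2/9.643 = 34.54 m/s.
Energy conservation along the streamline gives P₂ = P₁ − ½ρ(v₂² − v₁²) − ρg(h₂ − h₁).
P₂ = 811300 + ½·1000·(3.135² − 34.54²) − 1000·9.8·(−0.7215) = 811300 + (-591400) − (-7071) = 226900 Pa.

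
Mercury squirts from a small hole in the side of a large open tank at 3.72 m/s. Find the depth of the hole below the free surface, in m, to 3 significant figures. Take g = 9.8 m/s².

h ≈ 0.706 m

Inverting v = √(2gh) gives h = v² / 2g.
h = 3.72²/(2·9.8) = 13.8/19.60 = 0.706 m.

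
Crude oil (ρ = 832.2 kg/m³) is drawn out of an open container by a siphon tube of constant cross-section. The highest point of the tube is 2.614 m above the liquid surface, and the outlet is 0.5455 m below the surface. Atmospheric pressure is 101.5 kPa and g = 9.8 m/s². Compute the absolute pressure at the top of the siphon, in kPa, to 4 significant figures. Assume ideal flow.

Bernoulli surface→outlet gives ½v² = g·h_out, so v = √(2·9.8·0.5455) = 3.270 m/s.
With constant cross-section the crest speed equals v; applying Bernoulli from the surface up to the crest, P_top = P_atm − ½ρv² − ρg·h_top.
P_top = 101500 − ½·832.2·3.270² − 832.2·9.8·2.614 = 75730 Pa.

P_top ≈ 75.73 kPa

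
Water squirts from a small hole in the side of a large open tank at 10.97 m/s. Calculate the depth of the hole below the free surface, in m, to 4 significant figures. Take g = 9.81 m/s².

Torricelli: v = √(2gh), so h = v²/(2g).
h = 10.97²/(2·9.81) = 120.3/19.62 = 6.134 m.

h ≈ 6.134 m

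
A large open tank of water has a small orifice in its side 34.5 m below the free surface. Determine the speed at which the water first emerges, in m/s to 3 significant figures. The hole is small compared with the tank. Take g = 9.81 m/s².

The surface is effectively still and both ends are open, so ½v² = gh and v = √(2·9.81·34.5) = 26.0 m/s.

v = 26.0 m/s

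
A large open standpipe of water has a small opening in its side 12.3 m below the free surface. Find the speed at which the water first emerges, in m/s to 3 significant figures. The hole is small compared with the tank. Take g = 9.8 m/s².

v ≈ 15.5 m/s

With the surface at rest and both surface and jet at atmospheric pressure, Bernoulli gives ρg h = ½ρv², so v = √(2gh) = √(2·9.8·12.3) = 15.5 m/s.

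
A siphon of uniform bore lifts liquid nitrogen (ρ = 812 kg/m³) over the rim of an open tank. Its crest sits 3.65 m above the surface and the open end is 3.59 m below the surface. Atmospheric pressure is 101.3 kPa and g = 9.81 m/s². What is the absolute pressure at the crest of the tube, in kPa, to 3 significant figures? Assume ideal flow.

From the surface to the outlet (both open to atmosphere, surface at rest): v = √(2g·h_out) = √(2·9.81·3.59) = 8.39 m/s.
The bore is uniform, so the speed at the crest is the same v. Bernoulli surface→crest: P_atm = P_top + ½ρv² + ρg·h_top.
P_top = 101300 − ½·812·8.39² − 812·9.81·3.65 = 43600 Pa.

P_top ≈ 43.6 kPa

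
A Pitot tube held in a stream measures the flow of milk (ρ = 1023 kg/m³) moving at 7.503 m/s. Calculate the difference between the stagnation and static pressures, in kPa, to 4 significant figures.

ΔP ≈ 28.79 kPa

Bernoulli between the free stream and the stagnation point: ½ρv² = P_stag − P_static.
ΔP = ½·1023·7.503² = 28790 Pa.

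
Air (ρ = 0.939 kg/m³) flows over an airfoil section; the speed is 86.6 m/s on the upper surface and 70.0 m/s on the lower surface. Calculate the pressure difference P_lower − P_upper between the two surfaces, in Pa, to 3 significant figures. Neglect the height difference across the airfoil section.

Bernoulli (same height): P_lower − P_upper = ½ρ(v_upper² − v_lower²).
ΔP = ½·0.939·(86.6² − 70.0²) = 1220 Pa.

ΔP ≈ 1220 Pa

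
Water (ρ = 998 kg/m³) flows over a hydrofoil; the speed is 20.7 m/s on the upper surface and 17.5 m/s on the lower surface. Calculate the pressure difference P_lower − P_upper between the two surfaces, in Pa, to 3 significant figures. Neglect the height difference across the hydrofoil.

With negligible Δh, P + ½ρv² is constant, so P_low − P_up = ½ρ(v_up² − v_low²).
ΔP = ½·998·(20.7² − 17.5²) = 61000 Pa.

ΔP ≈ 61000 Pa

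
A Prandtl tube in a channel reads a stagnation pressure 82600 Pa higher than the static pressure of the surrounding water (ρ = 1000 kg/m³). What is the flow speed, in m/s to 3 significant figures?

v = 12.9 m/s

Bernoulli between the free stream and the stagnation point: ½ρv² = P_stag − P_static.
v = √(2ΔP/ρ) = √(2·82600/1000) = 12.9 m/s.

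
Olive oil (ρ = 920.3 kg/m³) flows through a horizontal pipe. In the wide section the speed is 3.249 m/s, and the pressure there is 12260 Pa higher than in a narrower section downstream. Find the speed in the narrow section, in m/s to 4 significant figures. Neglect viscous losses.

Horizontal Bernoulli: P₁ + ½ρv₁² = P₂ + ½ρv₂², so v₂² = v₁² + 2(P₁ − P₂)/ρ.
v₂ = √(3.249² + 2·12260/920.3) = √(10.56 + 26.64) = 6.099 m/s.

v₂ ≈ 6.099 m/s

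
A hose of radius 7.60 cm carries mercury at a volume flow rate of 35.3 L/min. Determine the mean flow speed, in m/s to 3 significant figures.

Q = 35.3 L/min = 0.000588 m³/s.
v = Q/A = 0.000588 / 0.0181 = 0.0324 m/s.

v = 0.0324 m/s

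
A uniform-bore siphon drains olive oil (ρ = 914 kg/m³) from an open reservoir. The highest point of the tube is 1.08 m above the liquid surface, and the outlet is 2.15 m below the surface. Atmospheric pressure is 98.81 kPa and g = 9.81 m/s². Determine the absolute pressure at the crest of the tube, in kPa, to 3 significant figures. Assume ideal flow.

Bernoulli surface→outlet gives ½v² = g·h_out, so v = √(2·9.81·2.15) = 6.49 m/s.
The bore is uniform, so the speed at the crest is the same v. Bernoulli surface→crest: P_atm = P_top + ½ρv² + ρg·h_top.
P_top = 98810 − ½·914·6.49² − 914·9.81·1.08 = 69800 Pa.

69.8 kPa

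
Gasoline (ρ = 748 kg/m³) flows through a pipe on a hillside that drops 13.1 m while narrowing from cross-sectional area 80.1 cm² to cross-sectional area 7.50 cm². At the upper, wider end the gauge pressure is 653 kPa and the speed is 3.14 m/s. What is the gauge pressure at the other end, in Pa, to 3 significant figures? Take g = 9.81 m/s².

Continuity gives A₁v₁ = A₂v₂, so v₂ = (80.1 cm²)/(7.50 cm²) × 3.14 m/s = 33.5 m/s.
Bernoulli: P₁ + ½ρv₁² + ρg h₁ = P₂ + ½ρv₂² + ρg h₂, so P₂ = P₁ + ½ρ(v₁² − v₂²) − ρg(h₂ − h₁).
P₂ = 653000 + ½·748·(3.14² − 33.5²) − 748·9.81·(−13.1) = 653000 + (-417000) − (-96100) = 332000 Pa.

P₂ ≈ 332000 Pa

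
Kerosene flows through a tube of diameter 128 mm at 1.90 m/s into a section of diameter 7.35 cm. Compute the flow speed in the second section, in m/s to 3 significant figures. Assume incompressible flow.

5.76 m/s

Continuity gives A₁v₁ = A₂v₂, so v₂ = (129 cm²)/(42.4 cm²) × 1.90 m/s = 5.76 m/s.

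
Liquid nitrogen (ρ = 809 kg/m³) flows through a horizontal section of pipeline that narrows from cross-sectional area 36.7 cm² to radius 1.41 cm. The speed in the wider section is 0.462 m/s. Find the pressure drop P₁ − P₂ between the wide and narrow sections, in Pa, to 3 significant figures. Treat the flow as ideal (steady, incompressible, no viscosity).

The volume flow rate is constant, so v₂ = (A₁/A₂)v₁ = (36.7/6.25)·0.462 = 2.71 m/s.
The pipe is horizontal, so Bernoulli reduces to P₁ + ½ρv₁² = P₂ + ½ρv₂².
P₁ − P₂ = ½·809·(2.71² − 0.462²) = ½·809·7.16 = 2890 Pa.

ΔP ≈ 2890 Pa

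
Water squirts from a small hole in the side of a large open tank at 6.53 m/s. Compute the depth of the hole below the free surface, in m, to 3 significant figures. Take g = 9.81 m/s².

h ≈ 2.17 m

For a small hole in a large open tank, ½v² = gh, giving h = v²/(2g).
h = 6.53²/(2·9.81) = 42.6/19.62 = 2.17 m.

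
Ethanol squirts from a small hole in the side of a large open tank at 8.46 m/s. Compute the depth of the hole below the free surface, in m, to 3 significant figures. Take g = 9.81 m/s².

h ≈ 3.65 m

For a small hole in a large open tank, ½v² = gh, giving h = v²/(2g).
h = 8.46²/(2·9.81) = 71.6/19.62 = 3.65 m.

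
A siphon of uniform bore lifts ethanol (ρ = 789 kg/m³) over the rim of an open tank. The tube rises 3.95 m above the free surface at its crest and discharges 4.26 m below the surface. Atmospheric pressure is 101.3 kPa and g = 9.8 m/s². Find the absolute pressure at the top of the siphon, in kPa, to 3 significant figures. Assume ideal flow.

P_top = 37.8 kPa

From the surface to the outlet (both open to atmosphere, surface at rest): v = √(2g·h_out) = √(2·9.8·4.26) = 9.14 m/s.
Continuity keeps v the same throughout the tube; from surface to crest, P_atm + 0 = P_top + ½ρv² + ρg·h_top.
P_top = 101300 − ½·789·9.14² − 789·9.8·3.95 = 37800 Pa.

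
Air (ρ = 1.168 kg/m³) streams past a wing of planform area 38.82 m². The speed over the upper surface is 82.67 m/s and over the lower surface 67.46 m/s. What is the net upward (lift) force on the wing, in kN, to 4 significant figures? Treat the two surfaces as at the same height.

The faster flow above has the lower pressure; Bernoulli (same height) gives ΔP = ½ρ(v_up² − v_low²).
ΔP = ½·1.168·(82.67² − 67.46²) = 1334 Pa.
Lift = ΔP · A = 1334 × 38.82 = 51770 N.

F ≈ 51.77 kN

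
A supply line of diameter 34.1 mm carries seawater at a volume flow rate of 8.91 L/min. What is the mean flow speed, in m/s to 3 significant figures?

v ≈ 0.163 m/s

Q = 8.91 L/min = 0.000149 m³/s.
v = Q/A = 0.000149 / 0.000913 = 0.163 m/s.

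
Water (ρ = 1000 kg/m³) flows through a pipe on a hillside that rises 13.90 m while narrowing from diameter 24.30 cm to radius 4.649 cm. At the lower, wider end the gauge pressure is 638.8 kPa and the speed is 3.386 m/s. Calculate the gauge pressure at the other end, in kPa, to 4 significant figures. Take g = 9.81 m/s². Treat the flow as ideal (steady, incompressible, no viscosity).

240.7 kPa

Continuity gives A₁v₁ = A₂v₂, so v₂ = (463.8 cm²)/(67.90 cm²) × 3.386 m/s = 23.13 m/s.
Bernoulli: P₁ + ½ρv₁² + ρg h₁ = P₂ + ½ρv₂² + ρg h₂, so P₂ = P₁ + ½ρ(v₁² − v₂²) − ρg(h₂ − h₁).
P₂ = 638800 + ½·1000·(3.386² − 23.13²) − 1000·9.81·(+13.90) = 638800 + (-261700) − (136400) = 240700 Pa.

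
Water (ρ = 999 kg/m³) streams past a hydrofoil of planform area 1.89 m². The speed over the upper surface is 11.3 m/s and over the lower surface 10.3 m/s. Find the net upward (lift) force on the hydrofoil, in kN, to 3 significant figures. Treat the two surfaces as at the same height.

From P + ½ρv² = const at equal height, P_low − P_up = ½ρ(v_up² − v_low²).
ΔP = ½·999·(11.3² − 10.3²) = 10800 Pa.
Lift = ΔP · A = 10800 × 1.89 = 20400 N.

20.4 kN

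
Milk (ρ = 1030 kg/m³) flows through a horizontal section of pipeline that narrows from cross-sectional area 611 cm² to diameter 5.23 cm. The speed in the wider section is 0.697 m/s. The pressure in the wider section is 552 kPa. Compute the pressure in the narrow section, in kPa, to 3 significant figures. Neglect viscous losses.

P₂ ≈ 350 kPa

Continuity gives A₁v₁ = A₂v₂, so v₂ = (611 cm²)/(21.5 cm²) × 0.697 m/s = 19.8 m/s.
With no height change, Bernoulli's equation is P₁ + ½ρv₁² = P₂ + ½ρv₂².
P₂ = P₁ − ½ρ(v₂² − v₁²) = 552000 − ½·1030·(19.8² − 0.697²) = 552000 − 202000 = 350000 Pa.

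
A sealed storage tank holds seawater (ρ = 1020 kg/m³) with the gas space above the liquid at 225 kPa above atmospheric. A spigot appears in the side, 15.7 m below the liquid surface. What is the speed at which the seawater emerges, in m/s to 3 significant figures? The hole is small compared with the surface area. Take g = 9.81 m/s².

v ≈ 27.4 m/s

Take point 1 at the surface (v₁ ≈ 0) and point 2 at the hole (at atmospheric pressure). Bernoulli: P₁ + ρg h = P_atm + ½ρv₂².
With P₁ − P_atm = 225000 Pa, v₂ = √(2gh + 2ΔP/ρ) = √(2·9.81·15.7 + 2·225000/1020) = 27.4 m/s.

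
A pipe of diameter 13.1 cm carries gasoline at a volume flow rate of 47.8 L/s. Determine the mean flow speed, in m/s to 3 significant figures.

v = 3.55 m/s

Q = 47.8 L/s = 0.0478 m³/s.
v = Q/A = 0.0478 / 0.0135 = 3.55 m/s.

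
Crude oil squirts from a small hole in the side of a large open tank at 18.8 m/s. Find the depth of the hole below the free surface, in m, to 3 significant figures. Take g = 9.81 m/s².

Inverting v = √(2gh) gives h = v² / 2g.
h = 18.8²/(2·9.81) = 353/19.62 = 18.0 m.

h ≈ 18.0 m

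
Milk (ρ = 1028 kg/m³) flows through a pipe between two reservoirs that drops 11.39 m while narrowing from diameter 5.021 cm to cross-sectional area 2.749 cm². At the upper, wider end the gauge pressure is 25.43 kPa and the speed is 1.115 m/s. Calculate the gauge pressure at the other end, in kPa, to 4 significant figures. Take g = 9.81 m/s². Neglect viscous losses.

Mass conservation (A₁v₁ = A₂v₂) gives v₂ = 1.115 × 19.80/2.749 = 8.031 m/s.
Bernoulli: P₁ + ½ρv₁² + ρg h₁ = P₂ + ½ρv₂² + ρg h₂, so P₂ = P₁ + ½ρ(v₁² − v₂²) − ρg(h₂ − h₁).
P₂ = 25430 + ½·1028·(1.115² − 8.031²) − 1028·9.81·(−11.39) = 25430 + (-32510) − (-114900) = 107800 Pa.

P₂ ≈ 107.8 kPa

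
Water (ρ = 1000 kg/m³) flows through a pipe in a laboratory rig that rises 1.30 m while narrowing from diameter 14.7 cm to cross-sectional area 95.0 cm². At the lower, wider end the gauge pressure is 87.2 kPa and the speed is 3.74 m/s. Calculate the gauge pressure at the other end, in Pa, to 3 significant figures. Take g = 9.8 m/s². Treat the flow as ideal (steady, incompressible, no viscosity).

59100 Pa

The volume flow rate is constant, so v₂ = (A₁/A₂)v₁ = (170/95.0)·3.74 = 6.68 m/s.
Applying Bernoulli between the two ends and solving for P₂: P₂ = P₁ + ½ρ(v₁² − v₂²) − ρgΔh.
P₂ = 87200 + ½·1000·(3.74² − 6.68²) − 1000·9.8·(+1.30) = 87200 + (-15300) − (12700) = 59100 Pa.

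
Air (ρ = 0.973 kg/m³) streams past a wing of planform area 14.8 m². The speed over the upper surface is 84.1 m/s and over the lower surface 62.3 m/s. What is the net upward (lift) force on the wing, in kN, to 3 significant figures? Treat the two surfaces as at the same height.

F ≈ 23.0 kN

The faster flow above has the lower pressure; Bernoulli (same height) gives ΔP = ½ρ(v_up² − v_low²).
ΔP = ½·0.973·(84.1² − 62.3²) = 1550 Pa.
Lift = ΔP · A = 1550 × 14.8 = 23000 N.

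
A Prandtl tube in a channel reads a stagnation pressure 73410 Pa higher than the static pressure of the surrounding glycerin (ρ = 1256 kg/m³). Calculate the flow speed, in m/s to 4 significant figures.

Bernoulli between the free stream and the stagnation point: ½ρv² = P_stag − P_static.
v = √(2ΔP/ρ) = √(2·73410/1256) = 10.81 m/s.

v = 10.81 m/s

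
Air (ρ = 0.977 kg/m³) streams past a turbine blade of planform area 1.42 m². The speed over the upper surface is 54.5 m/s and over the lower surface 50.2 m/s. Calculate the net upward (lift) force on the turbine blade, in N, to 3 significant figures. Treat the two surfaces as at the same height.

From P + ½ρv² = const at equal height, P_low − P_up = ½ρ(v_up² − v_low²).
ΔP = ½·0.977·(54.5² − 50.2²) = 220 Pa.
Lift = ΔP · A = 220 × 1.42 = 312 N.

F ≈ 312 N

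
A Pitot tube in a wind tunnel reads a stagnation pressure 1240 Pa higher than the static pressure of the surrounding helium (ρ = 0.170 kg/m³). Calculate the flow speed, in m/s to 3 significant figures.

v = 121 m/s

The dynamic pressure equals the rise in static pressure at the stagnation point: ΔP = ½ρv².
v = √(2ΔP/ρ) = √(2·1240/0.170) = 121 m/s.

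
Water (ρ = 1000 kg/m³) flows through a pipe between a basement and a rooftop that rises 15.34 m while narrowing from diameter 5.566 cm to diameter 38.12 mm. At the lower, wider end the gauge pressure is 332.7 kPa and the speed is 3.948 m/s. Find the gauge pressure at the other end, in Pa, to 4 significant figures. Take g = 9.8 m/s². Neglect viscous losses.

Mass conservation (A₁v₁ = A₂v₂) gives v₂ = 3.948 × 24.33/11.41 = 8.417 m/s.
Energy conservation along the streamline gives P₂ = P₁ − ½ρ(v₂² − v₁²) − ρg(h₂ − h₁).
P₂ = 332700 + ½·1000·(3.948² − 8.417²) − 1000·9.8·(+15.34) = 332700 + (-27630) − (150300) = 154700 Pa.

P₂ ≈ 154700 Pa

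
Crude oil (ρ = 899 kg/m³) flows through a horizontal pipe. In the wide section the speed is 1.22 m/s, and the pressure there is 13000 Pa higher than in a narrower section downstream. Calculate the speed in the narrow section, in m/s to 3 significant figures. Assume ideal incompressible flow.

v₂ = 5.51 m/s

Along the level pipe P + ½ρv² is conserved, hence v₂² = v₁² + 2(P₁ − P₂)/ρ.
v₂ = √(1.22² + 2·13000/899) = √(1.49 + 28.9) = 5.51 m/s.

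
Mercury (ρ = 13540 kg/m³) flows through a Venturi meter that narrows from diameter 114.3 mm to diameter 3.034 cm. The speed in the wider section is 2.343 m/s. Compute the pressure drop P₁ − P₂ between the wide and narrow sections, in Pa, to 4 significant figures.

7449000 Pa

By continuity, v₂ = v₁·A₁/A₂ = 2.343·(102.6/7.230) = 33.25 m/s.
Bernoulli (h₁ = h₂): P₁ − P₂ = ½ρ(v₂² − v₁²).
P₁ − P₂ = ½·13540·(33.25² − 2.343²) = ½·13540·1100 = 7449000 Pa.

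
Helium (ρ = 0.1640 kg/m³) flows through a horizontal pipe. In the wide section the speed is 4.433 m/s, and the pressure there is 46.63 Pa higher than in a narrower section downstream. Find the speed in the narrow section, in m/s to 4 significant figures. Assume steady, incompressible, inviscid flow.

v₂ ≈ 24.26 m/s

With h₁ = h₂, rearranging Bernoulli gives v₂ = √(v₁² + 2ΔP/ρ).
v₂ = √(4.433² + 2·46.63/0.1640) = √(19.65 + 568.7) = 24.26 m/s.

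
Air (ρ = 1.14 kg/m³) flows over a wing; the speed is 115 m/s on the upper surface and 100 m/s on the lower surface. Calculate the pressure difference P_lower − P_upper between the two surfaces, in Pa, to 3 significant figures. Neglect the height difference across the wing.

The pressure is lower where the speed is higher: ΔP = ½ρ(v_up² − v_low²).
ΔP = ½·1.14·(115² − 100²) = 1840 Pa.

ΔP ≈ 1840 Pa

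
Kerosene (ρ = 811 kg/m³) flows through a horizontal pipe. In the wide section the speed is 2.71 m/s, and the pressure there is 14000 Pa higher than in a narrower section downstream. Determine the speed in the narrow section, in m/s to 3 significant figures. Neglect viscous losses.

v₂ = 6.47 m/s

With h₁ = h₂, rearranging Bernoulli gives v₂ = √(v₁² + 2ΔP/ρ).
v₂ = √(2.71² + 2·14000/811) = √(7.34 + 34.5) = 6.47 m/s.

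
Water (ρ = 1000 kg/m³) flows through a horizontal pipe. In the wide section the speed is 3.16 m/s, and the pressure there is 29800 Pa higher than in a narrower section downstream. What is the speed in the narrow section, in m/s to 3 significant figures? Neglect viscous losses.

With h₁ = h₂, rearranging Bernoulli gives v₂ = √(v₁² + 2ΔP/ρ).
v₂ = √(3.16² + 2·29800/1000) = √(9.99 + 59.6) = 8.34 m/s.

v₂ = 8.34 m/s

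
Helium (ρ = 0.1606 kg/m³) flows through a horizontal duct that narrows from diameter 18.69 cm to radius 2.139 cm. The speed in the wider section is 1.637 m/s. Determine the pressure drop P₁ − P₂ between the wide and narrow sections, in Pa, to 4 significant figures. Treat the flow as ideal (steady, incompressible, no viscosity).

Mass conservation (A₁v₁ = A₂v₂) gives v₂ = 1.637 × 274.4/14.37 = 31.25 m/s.
Along the horizontal streamline, P + ½ρv² is constant.
P₁ − P₂ = ½·0.1606·(31.25² − 1.637²) = ½·0.1606·973.6 = 78.18 Pa.

ΔP = 78.18 Pa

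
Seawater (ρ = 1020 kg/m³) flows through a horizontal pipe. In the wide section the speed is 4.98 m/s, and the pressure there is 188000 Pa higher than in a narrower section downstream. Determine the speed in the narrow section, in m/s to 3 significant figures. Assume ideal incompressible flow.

v₂ = 19.8 m/s

Along the level pipe P + ½ρv² is conserved, hence v₂² = v₁² + 2(P₁ − P₂)/ρ.
v₂ = √(4.98² + 2·188000/1020) = √(24.8 + 369) = 19.8 m/s.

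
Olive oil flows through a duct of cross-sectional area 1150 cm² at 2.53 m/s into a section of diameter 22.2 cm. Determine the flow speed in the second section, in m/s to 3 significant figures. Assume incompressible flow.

7.52 m/s

By continuity, v₂ = v₁·A₁/A₂ = 2.53·(1150/387) = 7.52 m/s.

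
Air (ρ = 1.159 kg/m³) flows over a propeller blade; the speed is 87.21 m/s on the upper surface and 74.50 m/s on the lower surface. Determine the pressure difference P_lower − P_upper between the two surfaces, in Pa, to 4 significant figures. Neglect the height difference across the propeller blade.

The pressure is lower where the speed is higher: ΔP = ½ρ(v_up² − v_low²).
ΔP = ½·1.159·(87.21² − 74.50²) = 1191 Pa.

ΔP = 1191 Pa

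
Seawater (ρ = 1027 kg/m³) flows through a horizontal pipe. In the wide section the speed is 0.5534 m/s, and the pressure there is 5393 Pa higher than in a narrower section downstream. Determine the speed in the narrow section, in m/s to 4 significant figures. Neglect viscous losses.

v₂ = 3.288 m/s

Horizontal Bernoulli: P₁ + ½ρv₁² = P₂ + ½ρv₂², so v₂² = v₁² + 2(P₁ − P₂)/ρ.
v₂ = √(0.5534² + 2·5393/1027) = √(0.3063 + 10.50) = 3.288 m/s.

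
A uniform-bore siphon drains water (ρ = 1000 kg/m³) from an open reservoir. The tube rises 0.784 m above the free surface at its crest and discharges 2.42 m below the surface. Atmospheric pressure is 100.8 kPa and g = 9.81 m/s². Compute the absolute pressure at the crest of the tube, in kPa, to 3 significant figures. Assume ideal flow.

P_top ≈ 69.4 kPa

The outlet speed comes from Torricelli: v = √(2g·2.42) = 6.89 m/s.
With constant cross-section the crest speed equals v; applying Bernoulli from the surface up to the crest, P_top = P_atm − ½ρv² − ρg·h_top.
P_top = 100800 − ½·1000·6.89² − 1000·9.81·0.784 = 69400 Pa.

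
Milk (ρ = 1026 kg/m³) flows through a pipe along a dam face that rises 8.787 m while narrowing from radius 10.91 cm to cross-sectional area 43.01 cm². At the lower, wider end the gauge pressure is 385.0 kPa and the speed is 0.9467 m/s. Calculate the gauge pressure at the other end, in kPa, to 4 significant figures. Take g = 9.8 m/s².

Continuity gives A₁v₁ = A₂v₂, so v₂ = (373.9 cm²)/(43.01 cm²) × 0.9467 m/s = 8.231 m/s.
Applying Bernoulli between the two ends and solving for P₂: P₂ = P₁ + ½ρ(v₁² − v₂²) − ρgΔh.
P₂ = 385000 + ½·1026·(0.9467² − 8.231²) − 1026·9.8·(+8.787) = 385000 + (-34290) − (88350) = 262400 Pa.

P₂ = 262.4 kPa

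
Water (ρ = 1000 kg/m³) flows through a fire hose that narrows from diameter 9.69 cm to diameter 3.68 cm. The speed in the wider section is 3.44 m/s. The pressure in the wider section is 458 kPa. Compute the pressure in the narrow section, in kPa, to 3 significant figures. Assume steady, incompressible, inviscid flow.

Mass conservation (A₁v₁ = A₂v₂) gives v₂ = 3.44 × 73.7/10.6 = 23.9 m/s.
The pipe is horizontal, so Bernoulli reduces to P₁ + ½ρv₁² = P₂ + ½ρv₂².
P₂ = P₁ − ½ρ(v₂² − v₁²) = 458000 − ½·1000·(23.9² − 3.44²) = 458000 − 279000 = 179000 Pa.

P₂ = 179 kPa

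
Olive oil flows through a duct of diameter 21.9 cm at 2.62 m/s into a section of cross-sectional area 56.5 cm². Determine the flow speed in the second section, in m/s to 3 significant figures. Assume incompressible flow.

By continuity, v₂ = v₁·A₁/A₂ = 2.62·(377/56.5) = 17.5 m/s.

17.5 m/s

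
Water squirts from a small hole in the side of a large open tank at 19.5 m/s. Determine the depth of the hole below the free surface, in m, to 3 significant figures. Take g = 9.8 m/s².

h ≈ 19.4 m

Torricelli: v = √(2gh), so h = v²/(2g).
h = 19.5²/(2·9.8) = 380/19.60 = 19.4 m.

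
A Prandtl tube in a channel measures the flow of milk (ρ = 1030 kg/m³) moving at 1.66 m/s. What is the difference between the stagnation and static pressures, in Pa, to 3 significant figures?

The dynamic pressure equals the rise in static pressure at the stagnation point: ΔP = ½ρv².
ΔP = ½·1030·1.66² = 1420 Pa.

ΔP ≈ 1420 Pa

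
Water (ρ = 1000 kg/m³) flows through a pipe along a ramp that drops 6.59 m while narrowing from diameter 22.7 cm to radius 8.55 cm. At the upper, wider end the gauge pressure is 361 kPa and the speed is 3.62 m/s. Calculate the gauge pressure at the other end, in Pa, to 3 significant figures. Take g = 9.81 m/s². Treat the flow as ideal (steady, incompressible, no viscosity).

By continuity, v₂ = v₁·A₁/A₂ = 3.62·(405/230) = 6.38 m/s.
Applying Bernoulli between the two ends and solving for P₂: P₂ = P₁ + ½ρ(v₁² − v₂²) − ρgΔh.
P₂ = 361000 + ½·1000·(3.62² − 6.38²) − 1000·9.81·(−6.59) = 361000 + (-13800) − (-64600) = 412000 Pa.

P₂ ≈ 412000 Pa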